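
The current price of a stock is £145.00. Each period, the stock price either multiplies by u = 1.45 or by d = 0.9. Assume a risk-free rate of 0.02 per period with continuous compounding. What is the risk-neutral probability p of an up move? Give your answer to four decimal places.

Risk-neutral probability p = (e^0.02 − 0.9)/(1.45 − 0.9) = 0.1202/0.5500 = 0.2185

p = 0.2185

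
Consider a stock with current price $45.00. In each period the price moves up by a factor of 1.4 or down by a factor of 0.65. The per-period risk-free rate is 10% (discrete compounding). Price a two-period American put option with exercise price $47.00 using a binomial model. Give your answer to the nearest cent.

Risk-neutral probability p = (1 + 0.1 − 0.65)/(1.4 − 0.65) = 0.4500/0.7500 = 0.6000
Terminal stock prices: S_uu = 88.2, S_ud = 40.95, S_dd = 19.01
Terminal payoffs (K − S): max(-41.2, 0) = 0, max(6.05, 0) = 6.05, max(27.99, 0) = 27.99
Node u (S = 63): continuation = 1/1.1·[0.6000·0.0000 + 0.4000·6.0500] = 2.2000; exercise value = 0.0000 ≤ continuation, so V_u = 2.2000
Node d (S = 29.25): continuation = 1/1.1·[0.6000·6.0500 + 0.4000·27.9875] = 13.4773; exercise value = 17.7500 > continuation, so V_d = 17.7500 (exercise)
Node 0 (S = 45): continuation = 1/1.1·[0.6000·2.2000 + 0.4000·17.7500] = 7.6545; exercise value = 2.0000 ≤ continuation, so V_0 = 7.6545

$7.65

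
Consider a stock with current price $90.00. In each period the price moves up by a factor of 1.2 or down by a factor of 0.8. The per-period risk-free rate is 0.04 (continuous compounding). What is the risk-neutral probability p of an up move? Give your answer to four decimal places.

Risk-neutral probability p = (e^0.04 − 0.8)/(1.2 − 0.8) = 0.2408/0.4000 = 0.6020

p = 0.6020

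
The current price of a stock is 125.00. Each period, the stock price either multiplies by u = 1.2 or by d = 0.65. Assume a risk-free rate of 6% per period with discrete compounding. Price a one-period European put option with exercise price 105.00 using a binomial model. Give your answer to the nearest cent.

Risk-neutral probability p = (1 + 0.06 − 0.65)/(1.2 − 0.65) = 0.4100/0.5500 = 0.7455
Terminal stock prices: S_u = 150, S_d = 81.25
Terminal payoffs (K − S): max(-45, 0) = 0, max(23.75, 0) = 23.75
Node 0 (S = 125): V_0 = 1/1.06·[0.7455·0.0000 + 0.2545·23.7500] = 5.7033

5.70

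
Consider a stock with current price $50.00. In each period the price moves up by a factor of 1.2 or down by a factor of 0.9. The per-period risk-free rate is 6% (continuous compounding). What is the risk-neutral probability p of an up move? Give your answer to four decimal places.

p = 0.5395

Risk-neutral probability p = (e^0.06 − 0.9)/(1.2 − 0.9) = 0.1618/0.3000 = 0.5395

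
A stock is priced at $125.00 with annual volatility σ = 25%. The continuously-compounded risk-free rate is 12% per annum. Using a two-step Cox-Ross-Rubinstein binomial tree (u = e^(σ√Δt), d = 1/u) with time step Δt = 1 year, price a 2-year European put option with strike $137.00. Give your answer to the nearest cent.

$8.66

CRR parameters: u = e^(σ√Δt) = e^(0.25·√1) = 1.2840, d = 1/u = 0.7788
Per-period rate: rΔt = 0.12·1 = 0.12, so R = e^0.12 = 1.1275
Risk-neutral probability p = (e^0.12 − 0.7788)/(1.2840 − 0.7788) = 0.3487/0.5052 = 0.6902
Terminal stock prices: S_uu = 206.1, S_ud = 125, S_dd = 75.82
Terminal payoffs (K − S): max(-69.09, 0) = 0, max(12, 0) = 12, max(61.18, 0) = 61.18
Node u (S = 160.5): V_u = e^(−0.12)·[0.6902·0.0000 + 0.3098·12.0000] = 3.2974
Node d (S = 97.35): V_d = e^(−0.12)·[0.6902·12.0000 + 0.3098·61.1837] = 24.1580
Node 0 (S = 125): V_0 = e^(−0.12)·[0.6902·3.2974 + 0.3098·24.1580] = 8.6567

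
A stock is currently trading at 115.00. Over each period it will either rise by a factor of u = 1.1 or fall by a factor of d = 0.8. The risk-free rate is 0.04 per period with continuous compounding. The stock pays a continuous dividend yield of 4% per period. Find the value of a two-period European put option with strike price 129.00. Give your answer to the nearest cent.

17.09

Per-period risk-free factor R = e^0.04 = 1.0408; dividend-adjusted growth = e^(0.04−0.04) = 1.0000.
Risk-neutral probability p = (1.0000 − 0.8)/(1.1 − 0.8) = 0.2000/0.3000 = 0.6667
Terminal stock prices: S_uu = 139.2, S_ud = 101.2, S_dd = 73.6
Terminal payoffs (K − S): max(-10.15, 0) = 0, max(27.8, 0) = 27.8, max(55.4, 0) = 55.4
Node u (S = 126.5): V_u = e^(−0.04)·[0.6667·0.0000 + 0.3333·27.8000] = 8.9033
Node d (S = 92): V_d = e^(−0.04)·[0.6667·27.8000 + 0.3333·55.4000] = 35.5492
Node 0 (S = 115): V_0 = e^(−0.04)·[0.6667·8.9033 + 0.3333·35.5492] = 17.0879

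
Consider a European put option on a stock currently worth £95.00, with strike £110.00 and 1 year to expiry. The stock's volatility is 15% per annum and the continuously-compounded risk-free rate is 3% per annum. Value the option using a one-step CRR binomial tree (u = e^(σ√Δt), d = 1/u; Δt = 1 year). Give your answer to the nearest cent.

CRR parameters: u = e^(σ√Δt) = e^(0.15·√1) = 1.1618, d = 1/u = 0.8607
Per-period rate: rΔt = 0.03·1 = 0.03, so R = e^0.03 = 1.0305
Risk-neutral probability p = (e^0.03 − 0.8607)/(1.1618 − 0.8607) = 0.1697/0.3011 = 0.5637
Terminal stock prices: S_u = 110.4, S_d = 81.77
Terminal payoffs (K − S): max(-0.3743, 0) = 0, max(28.23, 0) = 28.23
Node 0 (S = 95): V_0 = e^(−0.03)·[0.5637·0.0000 + 0.4363·28.2327] = 11.9537

£11.95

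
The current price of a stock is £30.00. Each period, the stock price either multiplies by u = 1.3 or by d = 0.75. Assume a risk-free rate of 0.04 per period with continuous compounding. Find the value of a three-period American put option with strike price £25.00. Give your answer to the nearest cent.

Risk-neutral probability p = (e^0.04 − 0.75)/(1.3 − 0.75) = 0.2908/0.5500 = 0.5287
Terminal stock prices: S_uuu = 65.91, S_uud = 38.03, S_udd = 21.94, S_ddd = 12.66
Terminal payoffs (K − S): max(-40.91, 0) = 0, max(-13.03, 0) = 0, max(3.062, 0) = 3.062, max(12.34, 0) = 12.34
Node uu (S = 50.7): continuation = e^(−0.04)·[0.5287·0.0000 + 0.4713·0.0000] = 0.0000; exercise value = 0.0000 ≤ continuation, so V_uu = 0.0000
Node ud (S = 29.25): continuation = e^(−0.04)·[0.5287·0.0000 + 0.4713·3.0625] = 1.3866; exercise value = 0.0000 ≤ continuation, so V_ud = 1.3866
Node dd (S = 16.88): continuation = e^(−0.04)·[0.5287·3.0625 + 0.4713·12.3438] = 7.1447; exercise value = 8.1250 > continuation, so V_dd = 8.1250 (exercise)
Node u (S = 39): continuation = e^(−0.04)·[0.5287·0.0000 + 0.4713·1.3866] = 0.6278; exercise value = 0.0000 ≤ continuation, so V_u = 0.6278
Node d (S = 22.5): continuation = e^(−0.04)·[0.5287·1.3866 + 0.4713·8.1250] = 4.3832; exercise value = 2.5000 ≤ continuation, so V_d = 4.3832
Node 0 (S = 30): continuation = e^(−0.04)·[0.5287·0.6278 + 0.4713·4.3832] = 2.3036; exercise value = 0.0000 ≤ continuation, so V_0 = 2.3036

£2.30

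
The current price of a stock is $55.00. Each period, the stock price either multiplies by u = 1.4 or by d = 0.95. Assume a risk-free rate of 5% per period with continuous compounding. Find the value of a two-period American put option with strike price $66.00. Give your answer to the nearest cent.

Risk-neutral probability p = (e^0.05 − 0.95)/(1.4 − 0.95) = 0.1013/0.4500 = 0.2250
Terminal stock prices: S_uu = 107.8, S_ud = 73.15, S_dd = 49.64
Terminal payoffs (K − S): max(-41.8, 0) = 0, max(-7.15, 0) = 0, max(16.36, 0) = 16.36
Node u (S = 77): continuation = e^(−0.05)·[0.2250·0.0000 + 0.7750·0.0000] = 0.0000; exercise value = 0.0000 ≤ continuation, so V_u = 0.0000
Node d (S = 52.25): continuation = e^(−0.05)·[0.2250·0.0000 + 0.7750·16.3625] = 12.0618; exercise value = 13.7500 > continuation, so V_d = 13.7500 (exercise)
Node 0 (S = 55): continuation = e^(−0.05)·[0.2250·0.0000 + 0.7750·13.7500] = 10.1359; exercise value = 11.0000 > continuation, so V_0 = 11.0000 (exercise)

$11.00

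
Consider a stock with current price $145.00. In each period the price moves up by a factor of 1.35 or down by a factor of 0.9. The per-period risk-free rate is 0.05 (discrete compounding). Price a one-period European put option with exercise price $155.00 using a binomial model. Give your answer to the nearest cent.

Risk-neutral probability p = (1 + 0.05 − 0.9)/(1.35 − 0.9) = 0.1500/0.4500 = 0.3333
Terminal stock prices: S_u = 195.8, S_d = 130.5
Terminal payoffs (K − S): max(-40.75, 0) = 0, max(24.5, 0) = 24.5
Node 0 (S = 145): V_0 = 1/1.05·[0.3333·0.0000 + 0.6667·24.5000] = 15.5556

$15.56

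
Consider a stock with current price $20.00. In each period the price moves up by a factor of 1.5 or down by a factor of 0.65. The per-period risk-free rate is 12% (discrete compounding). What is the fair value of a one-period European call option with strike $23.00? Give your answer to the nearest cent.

$3.46

Risk-neutral probability p = (1 + 0.12 − 0.65)/(1.5 − 0.65) = 0.4700/0.8500 = 0.5529
Terminal stock prices: S_u = 30, S_d = 13
Terminal payoffs (S − K): max(7, 0) = 7, max(-10, 0) = 0
Node 0 (S = 20): V_0 = 1/1.12·[0.5529·7.0000 + 0.4471·0.0000] = 3.4559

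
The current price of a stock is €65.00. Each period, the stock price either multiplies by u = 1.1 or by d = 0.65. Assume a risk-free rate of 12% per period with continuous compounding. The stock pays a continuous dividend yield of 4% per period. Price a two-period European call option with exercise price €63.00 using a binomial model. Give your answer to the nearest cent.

Per-period risk-free factor R = e^0.12 = 1.1275; dividend-adjusted growth = e^(0.12−0.04) = 1.0833.
Risk-neutral probability p = (1.0833 − 0.65)/(1.1 − 0.65) = 0.4333/0.4500 = 0.9629
Terminal stock prices: S_uu = 78.65, S_ud = 46.48, S_dd = 27.46
Terminal payoffs (S − K): max(15.65, 0) = 15.65, max(-16.52, 0) = 0, max(-35.54, 0) = 0
Node u (S = 71.5): V_u = e^(−0.12)·[0.9629·15.6500 + 0.0371·0.0000] = 13.3648
Node d (S = 42.25): V_d = e^(−0.12)·[0.9629·0.0000 + 0.0371·0.0000] = 0.0000
Node 0 (S = 65): V_0 = e^(−0.12)·[0.9629·13.3648 + 0.0371·0.0000] = 11.4133

€11.41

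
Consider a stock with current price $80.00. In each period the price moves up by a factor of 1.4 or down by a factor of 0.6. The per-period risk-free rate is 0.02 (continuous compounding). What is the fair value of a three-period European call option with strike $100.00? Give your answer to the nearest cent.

$16.31

Risk-neutral probability p = (e^0.02 − 0.6)/(1.4 − 0.6) = 0.4202/0.8000 = 0.5253
Terminal stock prices: S_uuu = 219.5, S_uud = 94.08, S_udd = 40.32, S_ddd = 17.28
Terminal payoffs (S − K): max(119.5, 0) = 119.5, max(-5.92, 0) = 0, max(-59.68, 0) = 0, max(-82.72, 0) = 0
Node uu (S = 156.8): V_uu = e^(−0.02)·[0.5253·119.5200 + 0.4747·0.0000] = 61.5350
Node ud (S = 67.2): V_ud = e^(−0.02)·[0.5253·0.0000 + 0.4747·0.0000] = 0.0000
Node dd (S = 28.8): V_dd = e^(−0.02)·[0.5253·0.0000 + 0.4747·0.0000] = 0.0000
Node u (S = 112): V_u = e^(−0.02)·[0.5253·61.5350 + 0.4747·0.0000] = 31.6814
Node d (S = 48): V_d = e^(−0.02)·[0.5253·0.0000 + 0.4747·0.0000] = 0.0000
Node 0 (S = 80): V_0 = e^(−0.02)·[0.5253·31.6814 + 0.4747·0.0000] = 16.3112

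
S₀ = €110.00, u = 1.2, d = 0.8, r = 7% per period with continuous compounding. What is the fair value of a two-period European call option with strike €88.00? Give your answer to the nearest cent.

Risk-neutral probability p = (e^0.07 − 0.8)/(1.2 − 0.8) = 0.2725/0.4000 = 0.6813
Terminal stock prices: S_uu = 158.4, S_ud = 105.6, S_dd = 70.4
Terminal payoffs (S − K): max(70.4, 0) = 70.4, max(17.6, 0) = 17.6, max(-17.6, 0) = 0
Node u (S = 132): V_u = e^(−0.07)·[0.6813·70.4000 + 0.3187·17.6000] = 49.9493
Node d (S = 88): V_d = e^(−0.07)·[0.6813·17.6000 + 0.3187·0.0000] = 11.1797
Node 0 (S = 110): V_0 = e^(−0.07)·[0.6813·49.9493 + 0.3187·11.1797] = 35.0509

€35.05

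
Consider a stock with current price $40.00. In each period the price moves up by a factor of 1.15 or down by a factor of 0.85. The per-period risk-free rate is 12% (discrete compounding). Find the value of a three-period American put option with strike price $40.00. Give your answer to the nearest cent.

$0.60

Risk-neutral probability p = (1 + 0.12 − 0.85)/(1.15 − 0.85) = 0.2700/0.3000 = 0.9000
Terminal stock prices: S_uuu = 60.83, S_uud = 44.96, S_udd = 33.23, S_ddd = 24.56
Terminal payoffs (K − S): max(-20.83, 0) = 0, max(-4.965, 0) = 0, max(6.765, 0) = 6.765, max(15.44, 0) = 15.44
Node uu (S = 52.9): continuation = 1/1.12·[0.9000·0.0000 + 0.1000·0.0000] = 0.0000; exercise value = 0.0000 ≤ continuation, so V_uu = 0.0000
Node ud (S = 39.1): continuation = 1/1.12·[0.9000·0.0000 + 0.1000·6.7650] = 0.6040; exercise value = 0.9000 > continuation, so V_ud = 0.9000 (exercise)
Node dd (S = 28.9): continuation = 1/1.12·[0.9000·6.7650 + 0.1000·15.4350] = 6.8143; exercise value = 11.1000 > continuation, so V_dd = 11.1000 (exercise)
Node u (S = 46): continuation = 1/1.12·[0.9000·0.0000 + 0.1000·0.9000] = 0.0804; exercise value = 0.0000 ≤ continuation, so V_u = 0.0804
Node d (S = 34): continuation = 1/1.12·[0.9000·0.9000 + 0.1000·11.1000] = 1.7143; exercise value = 6.0000 > continuation, so V_d = 6.0000 (exercise)
Node 0 (S = 40): continuation = 1/1.12·[0.9000·0.0804 + 0.1000·6.0000] = 0.6003; exercise value = 0.0000 ≤ continuation, so V_0 = 0.6003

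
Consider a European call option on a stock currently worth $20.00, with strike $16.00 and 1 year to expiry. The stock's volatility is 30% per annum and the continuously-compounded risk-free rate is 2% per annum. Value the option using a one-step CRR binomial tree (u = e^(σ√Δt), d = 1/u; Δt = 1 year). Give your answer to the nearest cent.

CRR parameters: u = e^(σ√Δt) = e^(0.3·√1) = 1.3499, d = 1/u = 0.7408
Per-period rate: rΔt = 0.02·1 = 0.02, so R = e^0.02 = 1.0202
Risk-neutral probability p = (e^0.02 − 0.7408)/(1.3499 − 0.7408) = 0.2794/0.6090 = 0.4587
Terminal stock prices: S_u = 27, S_d = 14.82
Terminal payoffs (S − K): max(11, 0) = 11, max(-1.184, 0) = 0
Node 0 (S = 20): V_0 = e^(−0.02)·[0.4587·10.9972 + 0.5413·0.0000] = 4.9448

$4.94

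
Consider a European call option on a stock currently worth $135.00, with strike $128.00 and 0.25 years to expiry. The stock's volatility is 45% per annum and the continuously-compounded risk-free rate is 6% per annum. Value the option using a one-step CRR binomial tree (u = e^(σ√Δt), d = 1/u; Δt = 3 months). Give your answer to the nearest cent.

CRR parameters: u = e^(σ√Δt) = e^(0.45·√0.25) = 1.2523, d = 1/u = 0.7985
Per-period rate: rΔt = 0.06·0.25 = 0.015, so R = e^0.015 = 1.0151
Risk-neutral probability p = (e^0.015 − 0.7985)/(1.2523 − 0.7985) = 0.2166/0.4538 = 0.4773
Terminal stock prices: S_u = 169.1, S_d = 107.8
Terminal payoffs (S − K): max(41.06, 0) = 41.06, max(-20.2, 0) = 0
Node 0 (S = 135): V_0 = e^(−0.015)·[0.4773·41.0636 + 0.5227·0.0000] = 19.3074

$19.31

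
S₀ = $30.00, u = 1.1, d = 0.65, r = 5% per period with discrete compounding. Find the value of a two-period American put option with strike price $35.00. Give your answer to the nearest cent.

$5.00

Risk-neutral probability p = (1 + 0.05 − 0.65)/(1.1 − 0.65) = 0.4000/0.4500 = 0.8889
Terminal stock prices: S_uu = 36.3, S_ud = 21.45, S_dd = 12.68
Terminal payoffs (K − S): max(-1.3, 0) = 0, max(13.55, 0) = 13.55, max(22.32, 0) = 22.32
Node u (S = 33): continuation = 1/1.05·[0.8889·0.0000 + 0.1111·13.5500] = 1.4339; exercise value = 2.0000 > continuation, so V_u = 2.0000 (exercise)
Node d (S = 19.5): continuation = 1/1.05·[0.8889·13.5500 + 0.1111·22.3250] = 13.8333; exercise value = 15.5000 > continuation, so V_d = 15.5000 (exercise)
Node 0 (S = 30): continuation = 1/1.05·[0.8889·2.0000 + 0.1111·15.5000] = 3.3333; exercise value = 5.0000 > continuation, so V_0 = 5.0000 (exercise)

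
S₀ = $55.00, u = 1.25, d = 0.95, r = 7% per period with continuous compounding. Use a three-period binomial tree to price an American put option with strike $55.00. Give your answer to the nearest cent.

Risk-neutral probability p = (e^0.07 − 0.95)/(1.25 − 0.95) = 0.1225/0.3000 = 0.4084
Terminal stock prices: S_uuu = 107.4, S_uud = 81.64, S_udd = 62.05, S_ddd = 47.16
Terminal payoffs (K − S): max(-52.42, 0) = 0, max(-26.64, 0) = 0, max(-7.047, 0) = 0, max(7.844, 0) = 7.844
Node uu (S = 85.94): continuation = e^(−0.07)·[0.4084·0.0000 + 0.5916·0.0000] = 0.0000; exercise value = 0.0000 ≤ continuation, so V_uu = 0.0000
Node ud (S = 65.31): continuation = e^(−0.07)·[0.4084·0.0000 + 0.5916·0.0000] = 0.0000; exercise value = 0.0000 ≤ continuation, so V_ud = 0.0000
Node dd (S = 49.64): continuation = e^(−0.07)·[0.4084·0.0000 + 0.5916·7.8444] = 4.3273; exercise value = 5.3625 > continuation, so V_dd = 5.3625 (exercise)
Node u (S = 68.75): continuation = e^(−0.07)·[0.4084·0.0000 + 0.5916·0.0000] = 0.0000; exercise value = 0.0000 ≤ continuation, so V_u = 0.0000
Node d (S = 52.25): continuation = e^(−0.07)·[0.4084·0.0000 + 0.5916·5.3625] = 2.9582; exercise value = 2.7500 ≤ continuation, so V_d = 2.9582
Node 0 (S = 55): continuation = e^(−0.07)·[0.4084·0.0000 + 0.5916·2.9582] = 1.6319; exercise value = 0.0000 ≤ continuation, so V_0 = 1.6319

$1.63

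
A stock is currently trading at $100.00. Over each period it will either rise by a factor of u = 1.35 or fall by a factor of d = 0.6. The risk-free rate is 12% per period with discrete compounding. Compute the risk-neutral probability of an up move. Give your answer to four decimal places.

Risk-neutral probability p = (1 + 0.12 − 0.6)/(1.35 − 0.6) = 0.5200/0.7500 = 0.6933

p = 0.6933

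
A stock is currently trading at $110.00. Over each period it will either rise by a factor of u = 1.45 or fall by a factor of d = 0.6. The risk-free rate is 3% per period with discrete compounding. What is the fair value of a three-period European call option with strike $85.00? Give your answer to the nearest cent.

Risk-neutral probability p = (1 + 0.03 − 0.6)/(1.45 − 0.6) = 0.4300/0.8500 = 0.5059
Terminal stock prices: S_uuu = 335.3, S_uud = 138.8, S_udd = 57.42, S_ddd = 23.76
Terminal payoffs (S − K): max(250.3, 0) = 250.3, max(53.76, 0) = 53.76, max(-27.58, 0) = 0, max(-61.24, 0) = 0
Node uu (S = 231.3): V_uu = 1/1.03·[0.5059·250.3487 + 0.4941·53.7650] = 148.7507
Node ud (S = 95.7): V_ud = 1/1.03·[0.5059·53.7650 + 0.4941·0.0000] = 26.4066
Node dd (S = 39.6): V_dd = 1/1.03·[0.5059·0.0000 + 0.4941·0.0000] = 0.0000
Node u (S = 159.5): V_u = 1/1.03·[0.5059·148.7507 + 0.4941·26.4066] = 85.7265
Node d (S = 66): V_d = 1/1.03·[0.5059·26.4066 + 0.4941·0.0000] = 12.9695
Node 0 (S = 110): V_0 = 1/1.03·[0.5059·85.7265 + 0.4941·12.9695] = 48.3262

$48.33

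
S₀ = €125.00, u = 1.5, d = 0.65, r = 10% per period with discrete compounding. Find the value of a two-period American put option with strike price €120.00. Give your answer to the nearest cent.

€16.58

Risk-neutral probability p = (1 + 0.1 − 0.65)/(1.5 − 0.65) = 0.4500/0.8500 = 0.5294
Terminal stock prices: S_uu = 281.2, S_ud = 121.9, S_dd = 52.81
Terminal payoffs (K − S): max(-161.2, 0) = 0, max(-1.875, 0) = 0, max(67.19, 0) = 67.19
Node u (S = 187.5): continuation = 1/1.1·[0.5294·0.0000 + 0.4706·0.0000] = 0.0000; exercise value = 0.0000 ≤ continuation, so V_u = 0.0000
Node d (S = 81.25): continuation = 1/1.1·[0.5294·0.0000 + 0.4706·67.1875] = 28.7433; exercise value = 38.7500 > continuation, so V_d = 38.7500 (exercise)
Node 0 (S = 125): continuation = 1/1.1·[0.5294·0.0000 + 0.4706·38.7500] = 16.5775; exercise value = 0.0000 ≤ continuation, so V_0 = 16.5775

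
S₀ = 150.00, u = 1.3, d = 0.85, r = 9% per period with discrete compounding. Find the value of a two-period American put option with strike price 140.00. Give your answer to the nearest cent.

5.80

Risk-neutral probability p = (1 + 0.09 − 0.85)/(1.3 − 0.85) = 0.2400/0.4500 = 0.5333
Terminal stock prices: S_uu = 253.5, S_ud = 165.8, S_dd = 108.4
Terminal payoffs (K − S): max(-113.5, 0) = 0, max(-25.75, 0) = 0, max(31.63, 0) = 31.63
Node u (S = 195): continuation = 1/1.09·[0.5333·0.0000 + 0.4667·0.0000] = 0.0000; exercise value = 0.0000 ≤ continuation, so V_u = 0.0000
Node d (S = 127.5): continuation = 1/1.09·[0.5333·0.0000 + 0.4667·31.6250] = 13.5398; exercise value = 12.5000 ≤ continuation, so V_d = 13.5398
Node 0 (S = 150): continuation = 1/1.09·[0.5333·0.0000 + 0.4667·13.5398] = 5.7968; exercise value = 0.0000 ≤ continuation, so V_0 = 5.7968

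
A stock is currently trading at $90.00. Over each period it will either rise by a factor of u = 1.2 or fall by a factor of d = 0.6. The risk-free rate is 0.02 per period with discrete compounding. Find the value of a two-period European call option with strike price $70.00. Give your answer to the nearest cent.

$28.07

Risk-neutral probability p = (1 + 0.02 − 0.6)/(1.2 − 0.6) = 0.4200/0.6000 = 0.7000
Terminal stock prices: S_uu = 129.6, S_ud = 64.8, S_dd = 32.4
Terminal payoffs (S − K): max(59.6, 0) = 59.6, max(-5.2, 0) = 0, max(-37.6, 0) = 0
Node u (S = 108): V_u = 1/1.02·[0.7000·59.6000 + 0.3000·0.0000] = 40.9020
Node d (S = 54): V_d = 1/1.02·[0.7000·0.0000 + 0.3000·0.0000] = 0.0000
Node 0 (S = 90): V_0 = 1/1.02·[0.7000·40.9020 + 0.3000·0.0000] = 28.0700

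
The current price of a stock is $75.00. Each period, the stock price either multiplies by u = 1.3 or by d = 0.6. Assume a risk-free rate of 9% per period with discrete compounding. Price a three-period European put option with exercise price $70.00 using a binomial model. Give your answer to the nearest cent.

$6.22

Risk-neutral probability p = (1 + 0.09 − 0.6)/(1.3 − 0.6) = 0.4900/0.7000 = 0.7000
Terminal stock prices: S_uuu = 164.8, S_uud = 76.05, S_udd = 35.1, S_ddd = 16.2
Terminal payoffs (K − S): max(-94.78, 0) = 0, max(-6.05, 0) = 0, max(34.9, 0) = 34.9, max(53.8, 0) = 53.8
Node uu (S = 126.8): V_uu = 1/1.09·[0.7000·0.0000 + 0.3000·0.0000] = 0.0000
Node ud (S = 58.5): V_ud = 1/1.09·[0.7000·0.0000 + 0.3000·34.9000] = 9.6055
Node dd (S = 27): V_dd = 1/1.09·[0.7000·34.9000 + 0.3000·53.8000] = 37.2202
Node u (S = 97.5): V_u = 1/1.09·[0.7000·0.0000 + 0.3000·9.6055] = 2.6437
Node d (S = 45): V_d = 1/1.09·[0.7000·9.6055 + 0.3000·37.2202] = 16.4128
Node 0 (S = 75): V_0 = 1/1.09·[0.7000·2.6437 + 0.3000·16.4128] = 6.2151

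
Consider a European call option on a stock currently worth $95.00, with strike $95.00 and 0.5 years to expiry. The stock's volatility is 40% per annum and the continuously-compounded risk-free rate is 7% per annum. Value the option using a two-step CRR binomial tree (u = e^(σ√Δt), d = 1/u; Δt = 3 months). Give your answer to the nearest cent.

CRR parameters: u = e^(σ√Δt) = e^(0.4·√0.25) = 1.2214, d = 1/u = 0.8187
Per-period rate: rΔt = 0.07·0.25 = 0.0175, so R = e^0.0175 = 1.0177
Risk-neutral probability p = (e^0.0175 − 0.8187)/(1.2214 − 0.8187) = 0.1989/0.4027 = 0.4940
Terminal stock prices: S_uu = 141.7, S_ud = 95, S_dd = 63.68
Terminal payoffs (S − K): max(46.72, 0) = 46.72, max(0, 0) = 0, max(-31.32, 0) = 0
Node u (S = 116): V_u = e^(−0.0175)·[0.4940·46.7233 + 0.5060·0.0000] = 22.6813
Node d (S = 77.78): V_d = e^(−0.0175)·[0.4940·0.0000 + 0.5060·0.0000] = 0.0000
Node 0 (S = 95): V_0 = e^(−0.0175)·[0.4940·22.6813 + 0.5060·0.0000] = 11.0104

$11.01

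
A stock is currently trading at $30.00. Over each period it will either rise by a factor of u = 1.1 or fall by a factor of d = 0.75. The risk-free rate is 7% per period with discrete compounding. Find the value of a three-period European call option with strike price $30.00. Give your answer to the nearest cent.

Risk-neutral probability p = (1 + 0.07 − 0.75)/(1.1 − 0.75) = 0.3200/0.3500 = 0.9143
Terminal stock prices: S_uuu = 39.93, S_uud = 27.23, S_udd = 18.56, S_ddd = 12.66
Terminal payoffs (S − K): max(9.93, 0) = 9.93, max(-2.775, 0) = 0, max(-11.44, 0) = 0, max(-17.34, 0) = 0
Node uu (S = 36.3): V_uu = 1/1.07·[0.9143·9.9300 + 0.0857·0.0000] = 8.4849
Node ud (S = 24.75): V_ud = 1/1.07·[0.9143·0.0000 + 0.0857·0.0000] = 0.0000
Node dd (S = 16.88): V_dd = 1/1.07·[0.9143·0.0000 + 0.0857·0.0000] = 0.0000
Node u (S = 33): V_u = 1/1.07·[0.9143·8.4849 + 0.0857·0.0000] = 7.2501
Node d (S = 22.5): V_d = 1/1.07·[0.9143·0.0000 + 0.0857·0.0000] = 0.0000
Node 0 (S = 30): V_0 = 1/1.07·[0.9143·7.2501 + 0.0857·0.0000] = 6.1950

$6.20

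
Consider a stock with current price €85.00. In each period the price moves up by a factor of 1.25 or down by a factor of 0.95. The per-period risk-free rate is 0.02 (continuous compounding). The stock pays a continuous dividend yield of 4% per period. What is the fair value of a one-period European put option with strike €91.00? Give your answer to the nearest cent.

Per-period risk-free factor R = e^0.02 = 1.0202; dividend-adjusted growth = e^(0.02−0.04) = 0.9802.
Risk-neutral probability p = (0.9802 − 0.95)/(1.25 − 0.95) = 0.0302/0.3000 = 0.1007
Terminal stock prices: S_u = 106.2, S_d = 80.75
Terminal payoffs (K − S): max(-15.25, 0) = 0, max(10.25, 0) = 10.25
Node 0 (S = 85): V_0 = e^(−0.02)·[0.1007·0.0000 + 0.8993·10.2500] = 9.0357

€9.04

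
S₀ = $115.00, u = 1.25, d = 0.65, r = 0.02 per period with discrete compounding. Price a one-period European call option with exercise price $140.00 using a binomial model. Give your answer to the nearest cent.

Risk-neutral probability p = (1 + 0.02 − 0.65)/(1.25 − 0.65) = 0.3700/0.6000 = 0.6167
Terminal stock prices: S_u = 143.8, S_d = 74.75
Terminal payoffs (S − K): max(3.75, 0) = 3.75, max(-65.25, 0) = 0
Node 0 (S = 115): V_0 = 1/1.02·[0.6167·3.7500 + 0.3833·0.0000] = 2.2672

$2.27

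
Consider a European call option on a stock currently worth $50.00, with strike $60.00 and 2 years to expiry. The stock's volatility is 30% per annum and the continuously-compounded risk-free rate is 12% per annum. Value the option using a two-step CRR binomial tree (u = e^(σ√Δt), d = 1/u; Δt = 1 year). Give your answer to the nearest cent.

CRR parameters: u = e^(σ√Δt) = e^(0.3·√1) = 1.3499, d = 1/u = 0.7408
Per-period rate: rΔt = 0.12·1 = 0.12, so R = e^0.12 = 1.1275
Risk-neutral probability p = (e^0.12 − 0.7408)/(1.3499 − 0.7408) = 0.3867/0.6090 = 0.6349
Terminal stock prices: S_uu = 91.11, S_ud = 50, S_dd = 27.44
Terminal payoffs (S − K): max(31.11, 0) = 31.11, max(-10, 0) = 0, max(-32.56, 0) = 0
Node u (S = 67.49): V_u = e^(−0.12)·[0.6349·31.1059 + 0.3651·0.0000] = 17.5159
Node d (S = 37.04): V_d = e^(−0.12)·[0.6349·0.0000 + 0.3651·0.0000] = 0.0000
Node 0 (S = 50): V_0 = e^(−0.12)·[0.6349·17.5159 + 0.3651·0.0000] = 9.8633

$9.86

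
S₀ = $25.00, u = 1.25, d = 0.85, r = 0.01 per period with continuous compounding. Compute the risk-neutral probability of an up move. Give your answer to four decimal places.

Risk-neutral probability p = (e^0.01 − 0.85)/(1.25 − 0.85) = 0.1601/0.4000 = 0.4001

p = 0.4001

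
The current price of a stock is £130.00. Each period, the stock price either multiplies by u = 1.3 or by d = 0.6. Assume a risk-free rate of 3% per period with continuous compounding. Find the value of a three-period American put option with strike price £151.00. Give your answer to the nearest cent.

Risk-neutral probability p = (e^0.03 − 0.6)/(1.3 − 0.6) = 0.4305/0.7000 = 0.6149
Terminal stock prices: S_uuu = 285.6, S_uud = 131.8, S_udd = 60.84, S_ddd = 28.08
Terminal payoffs (K − S): max(-134.6, 0) = 0, max(19.18, 0) = 19.18, max(90.16, 0) = 90.16, max(122.9, 0) = 122.9
Node uu (S = 219.7): continuation = e^(−0.03)·[0.6149·0.0000 + 0.3851·19.1800] = 7.1673; exercise value = 0.0000 ≤ continuation, so V_uu = 7.1673
Node ud (S = 101.4): continuation = e^(−0.03)·[0.6149·19.1800 + 0.3851·90.1600] = 45.1373; exercise value = 49.6000 > continuation, so V_ud = 49.6000 (exercise)
Node dd (S = 46.8): continuation = e^(−0.03)·[0.6149·90.1600 + 0.3851·122.9200] = 99.7373; exercise value = 104.2000 > continuation, so V_dd = 104.2000 (exercise)
Node u (S = 169): continuation = e^(−0.03)·[0.6149·7.1673 + 0.3851·49.6000] = 22.8119; exercise value = 0.0000 ≤ continuation, so V_u = 22.8119
Node d (S = 78): continuation = e^(−0.03)·[0.6149·49.6000 + 0.3851·104.2000] = 68.5373; exercise value = 73.0000 > continuation, so V_d = 73.0000 (exercise)
Node 0 (S = 130): continuation = e^(−0.03)·[0.6149·22.8119 + 0.3851·73.0000] = 40.8922; exercise value = 21.0000 ≤ continuation, so V_0 = 40.8922

£40.89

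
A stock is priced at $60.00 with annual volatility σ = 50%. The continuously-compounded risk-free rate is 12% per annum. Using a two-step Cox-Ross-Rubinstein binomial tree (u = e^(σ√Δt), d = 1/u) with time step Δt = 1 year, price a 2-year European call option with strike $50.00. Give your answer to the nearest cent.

CRR parameters: u = e^(σ√Δt) = e^(0.5·√1) = 1.6487, d = 1/u = 0.6065
Per-period rate: rΔt = 0.12·1 = 0.12, so R = e^0.12 = 1.1275
Risk-neutral probability p = (e^0.12 − 0.6065)/(1.6487 − 0.6065) = 0.5210/1.0422 = 0.4999
Terminal stock prices: S_uu = 163.1, S_ud = 60, S_dd = 22.07
Terminal payoffs (S − K): max(113.1, 0) = 113.1, max(10, 0) = 10, max(-27.93, 0) = 0
Node u (S = 98.92): V_u = e^(−0.12)·[0.4999·113.0969 + 0.5001·10.0000] = 54.5773
Node d (S = 36.39): V_d = e^(−0.12)·[0.4999·10.0000 + 0.5001·0.0000] = 4.4335
Node 0 (S = 60): V_0 = e^(−0.12)·[0.4999·54.5773 + 0.5001·4.4335] = 26.1634

$26.16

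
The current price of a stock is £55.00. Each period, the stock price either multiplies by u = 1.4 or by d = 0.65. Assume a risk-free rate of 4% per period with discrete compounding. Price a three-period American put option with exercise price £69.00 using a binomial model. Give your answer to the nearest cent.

£19.72

Risk-neutral probability p = (1 + 0.04 − 0.65)/(1.4 − 0.65) = 0.3900/0.7500 = 0.5200
Terminal stock prices: S_uuu = 150.9, S_uud = 70.07, S_udd = 32.53, S_ddd = 15.1
Terminal payoffs (K − S): max(-81.92, 0) = 0, max(-1.07, 0) = 0, max(36.47, 0) = 36.47, max(53.9, 0) = 53.9
Node uu (S = 107.8): continuation = 1/1.04·[0.5200·0.0000 + 0.4800·0.0000] = 0.0000; exercise value = 0.0000 ≤ continuation, so V_uu = 0.0000
Node ud (S = 50.05): continuation = 1/1.04·[0.5200·0.0000 + 0.4800·36.4675] = 16.8312; exercise value = 18.9500 > continuation, so V_ud = 18.9500 (exercise)
Node dd (S = 23.24): continuation = 1/1.04·[0.5200·36.4675 + 0.4800·53.8956] = 43.1087; exercise value = 45.7625 > continuation, so V_dd = 45.7625 (exercise)
Node u (S = 77): continuation = 1/1.04·[0.5200·0.0000 + 0.4800·18.9500] = 8.7462; exercise value = 0.0000 ≤ continuation, so V_u = 8.7462
Node d (S = 35.75): continuation = 1/1.04·[0.5200·18.9500 + 0.4800·45.7625] = 30.5962; exercise value = 33.2500 > continuation, so V_d = 33.2500 (exercise)
Node 0 (S = 55): continuation = 1/1.04·[0.5200·8.7462 + 0.4800·33.2500] = 19.7192; exercise value = 14.0000 ≤ continuation, so V_0 = 19.7192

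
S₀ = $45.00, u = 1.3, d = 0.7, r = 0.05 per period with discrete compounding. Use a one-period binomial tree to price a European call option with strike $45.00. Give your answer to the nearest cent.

$7.50

Risk-neutral probability p = (1 + 0.05 − 0.7)/(1.3 − 0.7) = 0.3500/0.6000 = 0.5833
Terminal stock prices: S_u = 58.5, S_d = 31.5
Terminal payoffs (S − K): max(13.5, 0) = 13.5, max(-13.5, 0) = 0
Node 0 (S = 45): V_0 = 1/1.05·[0.5833·13.5000 + 0.4167·0.0000] = 7.5000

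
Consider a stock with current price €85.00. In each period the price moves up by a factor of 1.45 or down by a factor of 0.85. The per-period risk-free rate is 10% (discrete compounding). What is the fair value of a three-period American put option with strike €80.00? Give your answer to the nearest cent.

€5.23

Risk-neutral probability p = (1 + 0.1 − 0.85)/(1.45 − 0.85) = 0.2500/0.6000 = 0.4167
Terminal stock prices: S_uuu = 259.1, S_uud = 151.9, S_udd = 89.05, S_ddd = 52.2
Terminal payoffs (K − S): max(-179.1, 0) = 0, max(-71.91, 0) = 0, max(-9.048, 0) = 0, max(27.8, 0) = 27.8
Node uu (S = 178.7): continuation = 1/1.1·[0.4167·0.0000 + 0.5833·0.0000] = 0.0000; exercise value = 0.0000 ≤ continuation, so V_uu = 0.0000
Node ud (S = 104.8): continuation = 1/1.1·[0.4167·0.0000 + 0.5833·0.0000] = 0.0000; exercise value = 0.0000 ≤ continuation, so V_ud = 0.0000
Node dd (S = 61.41): continuation = 1/1.1·[0.4167·0.0000 + 0.5833·27.7994] = 14.7421; exercise value = 18.5875 > continuation, so V_dd = 18.5875 (exercise)
Node u (S = 123.2): continuation = 1/1.1·[0.4167·0.0000 + 0.5833·0.0000] = 0.0000; exercise value = 0.0000 ≤ continuation, so V_u = 0.0000
Node d (S = 72.25): continuation = 1/1.1·[0.4167·0.0000 + 0.5833·18.5875] = 9.8570; exercise value = 7.7500 ≤ continuation, so V_d = 9.8570
Node 0 (S = 85): continuation = 1/1.1·[0.4167·0.0000 + 0.5833·9.8570] = 5.2272; exercise value = 0.0000 ≤ continuation, so V_0 = 5.2272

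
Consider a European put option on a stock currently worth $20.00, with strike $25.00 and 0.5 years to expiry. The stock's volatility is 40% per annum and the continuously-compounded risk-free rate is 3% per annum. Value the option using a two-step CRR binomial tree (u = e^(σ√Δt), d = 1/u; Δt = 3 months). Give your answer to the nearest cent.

$5.68

CRR parameters: u = e^(σ√Δt) = e^(0.4·√0.25) = 1.2214, d = 1/u = 0.8187
Per-period rate: rΔt = 0.03·0.25 = 0.0075, so R = e^0.0075 = 1.0075
Risk-neutral probability p = (e^0.0075 − 0.8187)/(1.2214 − 0.8187) = 0.1888/0.4027 = 0.4689
Terminal stock prices: S_uu = 29.84, S_ud = 20, S_dd = 13.41
Terminal payoffs (K − S): max(-4.836, 0) = 0, max(5, 0) = 5, max(11.59, 0) = 11.59
Node u (S = 24.43): V_u = e^(−0.0075)·[0.4689·0.0000 + 0.5311·5.0000] = 2.6358
Node d (S = 16.37): V_d = e^(−0.0075)·[0.4689·5.0000 + 0.5311·11.5936] = 8.4386
Node 0 (S = 20): V_0 = e^(−0.0075)·[0.4689·2.6358 + 0.5311·8.4386] = 5.6752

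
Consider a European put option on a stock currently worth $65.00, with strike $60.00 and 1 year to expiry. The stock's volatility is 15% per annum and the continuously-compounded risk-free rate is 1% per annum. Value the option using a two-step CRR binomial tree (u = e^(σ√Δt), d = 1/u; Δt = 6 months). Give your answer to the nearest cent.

$1.86

CRR parameters: u = e^(σ√Δt) = e^(0.15·√0.5) = 1.1119, d = 1/u = 0.8994
Per-period rate: rΔt = 0.01·0.5 = 0.005, so R = e^0.005 = 1.0050
Risk-neutral probability p = (e^0.005 − 0.8994)/(1.1119 − 0.8994) = 0.1056/0.2125 = 0.4971
Terminal stock prices: S_uu = 80.36, S_ud = 65, S_dd = 52.58
Terminal payoffs (K − S): max(-20.36, 0) = 0, max(-5, 0) = 0, max(7.424, 0) = 7.424
Node u (S = 72.27): V_u = e^(−0.005)·[0.4971·0.0000 + 0.5029·0.0000] = 0.0000
Node d (S = 58.46): V_d = e^(−0.005)·[0.4971·0.0000 + 0.5029·7.4242] = 3.7151
Node 0 (S = 65): V_0 = e^(−0.005)·[0.4971·0.0000 + 0.5029·3.7151] = 1.8590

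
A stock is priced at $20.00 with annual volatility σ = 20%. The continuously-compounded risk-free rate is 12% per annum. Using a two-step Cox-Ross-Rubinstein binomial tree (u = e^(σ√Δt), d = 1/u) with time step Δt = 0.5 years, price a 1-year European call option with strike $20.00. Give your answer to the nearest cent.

CRR parameters: u = e^(σ√Δt) = e^(0.2·√0.5) = 1.1519, d = 1/u = 0.8681
Per-period rate: rΔt = 0.12·0.5 = 0.06, so R = e^0.06 = 1.0618
Risk-neutral probability p = (e^0.06 − 0.8681)/(1.1519 − 0.8681) = 0.1937/0.2838 = 0.6826
Terminal stock prices: S_uu = 26.54, S_ud = 20, S_dd = 15.07
Terminal payoffs (S − K): max(6.538, 0) = 6.538, max(0, 0) = 0, max(-4.927, 0) = 0
Node u (S = 23.04): V_u = e^(−0.06)·[0.6826·6.5379 + 0.3174·0.0000] = 4.2029
Node d (S = 17.36): V_d = e^(−0.06)·[0.6826·0.0000 + 0.3174·0.0000] = 0.0000
Node 0 (S = 20): V_0 = e^(−0.06)·[0.6826·4.2029 + 0.3174·0.0000] = 2.7018

$2.70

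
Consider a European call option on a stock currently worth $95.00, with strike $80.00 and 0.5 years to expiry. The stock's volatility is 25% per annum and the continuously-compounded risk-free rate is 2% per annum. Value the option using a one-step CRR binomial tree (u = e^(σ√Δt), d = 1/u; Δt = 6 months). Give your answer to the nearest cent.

CRR parameters: u = e^(σ√Δt) = e^(0.25·√0.5) = 1.1934, d = 1/u = 0.8380
Per-period rate: rΔt = 0.02·0.5 = 0.01, so R = e^0.01 = 1.0101
Risk-neutral probability p = (e^0.01 − 0.8380)/(1.1934 − 0.8380) = 0.1721/0.3554 = 0.4842
Terminal stock prices: S_u = 113.4, S_d = 79.61
Terminal payoffs (S − K): max(33.37, 0) = 33.37, max(-0.3931, 0) = 0
Node 0 (S = 95): V_0 = e^(−0.01)·[0.4842·33.3696 + 0.5158·0.0000] = 15.9968

$16.00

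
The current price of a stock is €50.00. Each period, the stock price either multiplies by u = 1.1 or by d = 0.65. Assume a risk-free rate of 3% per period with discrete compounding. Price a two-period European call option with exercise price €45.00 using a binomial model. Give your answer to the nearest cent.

Risk-neutral probability p = (1 + 0.03 − 0.65)/(1.1 − 0.65) = 0.3800/0.4500 = 0.8444
Terminal stock prices: S_uu = 60.5, S_ud = 35.75, S_dd = 21.13
Terminal payoffs (S − K): max(15.5, 0) = 15.5, max(-9.25, 0) = 0, max(-23.87, 0) = 0
Node u (S = 55): V_u = 1/1.03·[0.8444·15.5000 + 0.1556·0.0000] = 12.7077
Node d (S = 32.5): V_d = 1/1.03·[0.8444·0.0000 + 0.1556·0.0000] = 0.0000
Node 0 (S = 50): V_0 = 1/1.03·[0.8444·12.7077 + 0.1556·0.0000] = 10.4184

€10.42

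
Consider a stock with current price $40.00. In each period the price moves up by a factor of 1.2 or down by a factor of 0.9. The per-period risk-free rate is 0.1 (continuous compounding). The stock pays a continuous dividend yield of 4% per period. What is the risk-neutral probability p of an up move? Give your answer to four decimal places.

p = 0.5395

Per-period risk-free factor R = e^0.1 = 1.1052; dividend-adjusted growth = e^(0.1−0.04) = 1.0618.
Risk-neutral probability p = (1.0618 − 0.9)/(1.2 − 0.9) = 0.1618/0.3000 = 0.5395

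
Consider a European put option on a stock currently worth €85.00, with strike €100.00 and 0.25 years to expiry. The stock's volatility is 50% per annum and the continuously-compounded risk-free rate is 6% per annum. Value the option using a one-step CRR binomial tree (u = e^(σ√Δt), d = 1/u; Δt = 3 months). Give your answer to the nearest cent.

CRR parameters: u = e^(σ√Δt) = e^(0.5·√0.25) = 1.2840, d = 1/u = 0.7788
Per-period rate: rΔt = 0.06·0.25 = 0.015, so R = e^0.015 = 1.0151
Risk-neutral probability p = (e^0.015 − 0.7788)/(1.2840 − 0.7788) = 0.2363/0.5052 = 0.4677
Terminal stock prices: S_u = 109.1, S_d = 66.2
Terminal payoffs (K − S): max(-9.142, 0) = 0, max(33.8, 0) = 33.8
Node 0 (S = 85): V_0 = e^(−0.015)·[0.4677·0.0000 + 0.5323·33.8019] = 17.7237

€17.72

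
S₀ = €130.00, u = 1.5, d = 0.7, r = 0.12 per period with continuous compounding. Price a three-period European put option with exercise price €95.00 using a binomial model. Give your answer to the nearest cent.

Risk-neutral probability p = (e^0.12 − 0.7)/(1.5 − 0.7) = 0.4275/0.8000 = 0.5344
Terminal stock prices: S_uuu = 438.8, S_uud = 204.8, S_udd = 95.55, S_ddd = 44.59
Terminal payoffs (K − S): max(-343.8, 0) = 0, max(-109.8, 0) = 0, max(-0.55, 0) = 0, max(50.41, 0) = 50.41
Node uu (S = 292.5): V_uu = e^(−0.12)·[0.5344·0.0000 + 0.4656·0.0000] = 0.0000
Node ud (S = 136.5): V_ud = e^(−0.12)·[0.5344·0.0000 + 0.4656·0.0000] = 0.0000
Node dd (S = 63.7): V_dd = e^(−0.12)·[0.5344·0.0000 + 0.4656·50.4100] = 20.8181
Node u (S = 195): V_u = e^(−0.12)·[0.5344·0.0000 + 0.4656·0.0000] = 0.0000
Node d (S = 91): V_d = e^(−0.12)·[0.5344·0.0000 + 0.4656·20.8181] = 8.5974
Node 0 (S = 130): V_0 = e^(−0.12)·[0.5344·0.0000 + 0.4656·8.5974] = 3.5505

€3.55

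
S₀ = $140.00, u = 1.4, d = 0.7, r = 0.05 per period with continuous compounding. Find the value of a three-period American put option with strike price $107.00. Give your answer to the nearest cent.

Risk-neutral probability p = (e^0.05 − 0.7)/(1.4 − 0.7) = 0.3513/0.7000 = 0.5018
Terminal stock prices: S_uuu = 384.2, S_uud = 192.1, S_udd = 96.04, S_ddd = 48.02
Terminal payoffs (K − S): max(-277.2, 0) = 0, max(-85.08, 0) = 0, max(10.96, 0) = 10.96, max(58.98, 0) = 58.98
Node uu (S = 274.4): continuation = e^(−0.05)·[0.5018·0.0000 + 0.4982·0.0000] = 0.0000; exercise value = 0.0000 ≤ continuation, so V_uu = 0.0000
Node ud (S = 137.2): continuation = e^(−0.05)·[0.5018·0.0000 + 0.4982·10.9600] = 5.1938; exercise value = 0.0000 ≤ continuation, so V_ud = 5.1938
Node dd (S = 68.6): continuation = e^(−0.05)·[0.5018·10.9600 + 0.4982·58.9800] = 33.1815; exercise value = 38.4000 > continuation, so V_dd = 38.4000 (exercise)
Node u (S = 196): continuation = e^(−0.05)·[0.5018·0.0000 + 0.4982·5.1938] = 2.4613; exercise value = 0.0000 ≤ continuation, so V_u = 2.4613
Node d (S = 98): continuation = e^(−0.05)·[0.5018·5.1938 + 0.4982·38.4000] = 20.6765; exercise value = 9.0000 ≤ continuation, so V_d = 20.6765
Node 0 (S = 140): continuation = e^(−0.05)·[0.5018·2.4613 + 0.4982·20.6765] = 10.9732; exercise value = 0.0000 ≤ continuation, so V_0 = 10.9732

$10.97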